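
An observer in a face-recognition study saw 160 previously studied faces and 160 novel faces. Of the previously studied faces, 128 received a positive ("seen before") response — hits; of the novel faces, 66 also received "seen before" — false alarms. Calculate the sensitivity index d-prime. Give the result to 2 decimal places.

d-prime = 1.06

H = 128/160 = 0.8000
FA = 66/160 = 0.4125
Φ⁻¹(H) = Φ⁻¹(0.8000) = 0.8416
Φ⁻¹(FA) = Φ⁻¹(0.4125) = -0.2211
d' = z(H) − z(FA) = 0.8416 − (-0.2211) = 1.0627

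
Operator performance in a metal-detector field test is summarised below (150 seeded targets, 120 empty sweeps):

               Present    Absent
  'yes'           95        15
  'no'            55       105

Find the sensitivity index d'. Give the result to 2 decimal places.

H = 95/150 = 0.6333
FA = 15/120 = 0.1250
z(H) = 0.341
z(FA) = -1.150
d' = z(H) − z(FA) = 0.341 − (-1.150) = 1.491

d' = 1.49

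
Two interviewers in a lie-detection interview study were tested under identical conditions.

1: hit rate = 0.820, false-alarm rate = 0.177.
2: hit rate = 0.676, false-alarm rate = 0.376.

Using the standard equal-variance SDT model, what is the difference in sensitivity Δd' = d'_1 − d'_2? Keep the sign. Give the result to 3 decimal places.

1: z(0.820) = 0.9154, z(0.177) = -0.9269, d' = 1.8423
2: z(0.676) = 0.4565, z(0.376) = -0.3160, d' = 0.7725
Δd' = d'_1 − d'_2 = 1.8423 − 0.7725 = 1.0698
1 has the higher sensitivity.

Δd' = 1.070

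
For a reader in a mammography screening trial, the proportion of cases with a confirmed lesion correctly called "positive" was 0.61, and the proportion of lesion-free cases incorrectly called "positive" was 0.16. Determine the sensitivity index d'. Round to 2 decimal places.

z(H) = z(0.61) = 0.279
z(FA) = z(0.16) = -0.994
d' = z(H) − z(FA) = 0.279 − (-0.994) = 1.273

d' = 1.27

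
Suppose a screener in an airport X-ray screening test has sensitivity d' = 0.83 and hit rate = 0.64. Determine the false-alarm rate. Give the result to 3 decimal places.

false-alarm rate = 0.319

z(hit rate) = z(0.64) = 0.3585
z(FA) = z(H) − d' = 0.3585 − 0.83 = -0.4715
false-alarm rate = Φ(-0.4715) = 0.3186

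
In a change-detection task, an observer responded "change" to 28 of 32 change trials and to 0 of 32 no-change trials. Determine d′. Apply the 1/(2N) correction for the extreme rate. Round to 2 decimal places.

The false-alarm rate is 0/32 = 0, so apply the 1/(2N) correction: FA → 1/(2·32) = 0.01562.
z(H) = z(0.87500) = 1.150
z(FA) = z(0.01562) = -2.154
d' = 1.150 − (-2.154) = 3.304

d′ = 3.30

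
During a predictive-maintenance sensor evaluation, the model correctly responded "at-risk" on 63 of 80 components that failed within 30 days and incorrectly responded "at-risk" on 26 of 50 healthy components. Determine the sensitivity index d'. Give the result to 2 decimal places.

d' = 0.75

H = 63/80 = 0.7875
FA = 26/50 = 0.5200
Φ⁻¹(0.7875) = 0.798, Φ⁻¹(0.5200) = 0.050
d' = z(H) − z(FA) = 0.798 − 0.050 = 0.748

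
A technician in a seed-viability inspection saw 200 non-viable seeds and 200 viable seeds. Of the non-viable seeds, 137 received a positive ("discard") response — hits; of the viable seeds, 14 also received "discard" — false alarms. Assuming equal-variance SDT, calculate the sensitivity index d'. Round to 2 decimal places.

H = 137/200 = 0.6850
FA = 14/200 = 0.0700
z(H) = 0.482
z(FA) = -1.476
d' = z(H) − z(FA) = 0.482 − (-1.476) = 1.958

d' = 1.96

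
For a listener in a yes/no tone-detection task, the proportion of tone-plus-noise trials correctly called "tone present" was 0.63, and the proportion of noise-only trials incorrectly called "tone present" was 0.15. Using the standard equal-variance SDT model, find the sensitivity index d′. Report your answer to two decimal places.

z(H) = z(0.63) = 0.332
z(FA) = z(0.15) = -1.036
d' = z(H) − z(FA) = 0.332 − (-1.036) = 1.368

d′ = 1.37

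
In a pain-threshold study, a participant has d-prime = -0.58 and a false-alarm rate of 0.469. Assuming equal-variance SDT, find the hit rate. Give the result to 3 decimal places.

hit rate = 0.255

z(false-alarm rate) = z(0.469) = -0.0778
z(H) = z(FA) + d' = -0.0778 + (-0.58) = -0.6578
hit rate = Φ(-0.6578) = 0.2553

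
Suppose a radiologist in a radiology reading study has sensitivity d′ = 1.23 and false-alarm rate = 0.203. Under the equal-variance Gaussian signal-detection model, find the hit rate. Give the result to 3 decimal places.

z(false-alarm rate) = z(0.203) = -0.8310
z(H) = z(FA) + d' = -0.8310 + 1.23 = 0.3990
hit rate = Φ(0.3990) = 0.6551

hit rate = 0.655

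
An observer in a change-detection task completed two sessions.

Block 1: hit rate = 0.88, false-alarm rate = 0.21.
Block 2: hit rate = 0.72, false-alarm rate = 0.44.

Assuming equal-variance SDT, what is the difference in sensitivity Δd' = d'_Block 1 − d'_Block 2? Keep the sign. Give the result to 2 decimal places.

Δd' = 1.25

Block 1: z(0.88) = 1.175, z(0.21) = -0.806, d' = 1.981
Block 2: z(0.72) = 0.583, z(0.44) = -0.151, d' = 0.734
Δd' = d'_Block 1 − d'_Block 2 = 1.981 − 0.734 = 1.247
Block 1 has the higher sensitivity.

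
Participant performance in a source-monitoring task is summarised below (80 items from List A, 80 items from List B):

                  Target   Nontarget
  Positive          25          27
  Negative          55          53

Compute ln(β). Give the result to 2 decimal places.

H = 25/80 = 0.3125
FA = 27/80 = 0.3375
z(0.3125) = -0.489, z(0.3375) = -0.419
ln β = −½·[z(H)² − z(FA)²] = −0.5 × (0.239 − 0.176) = -0.0315

ln β = -0.03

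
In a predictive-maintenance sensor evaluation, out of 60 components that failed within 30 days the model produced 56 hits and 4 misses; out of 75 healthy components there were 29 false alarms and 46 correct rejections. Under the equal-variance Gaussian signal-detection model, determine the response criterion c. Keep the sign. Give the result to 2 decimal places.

c = -0.61

H = 56/60 = 0.9333
FA = 29/75 = 0.3867
z(H) = 1.5008
z(FA) = -0.2879
c = −½·[z(H) + z(FA)] = −0.5 × (1.5008 + (-0.2879)) = -0.60645
c < 0: the model has a liberal response bias.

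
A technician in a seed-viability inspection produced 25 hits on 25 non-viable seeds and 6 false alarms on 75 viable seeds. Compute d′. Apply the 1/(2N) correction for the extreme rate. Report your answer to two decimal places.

The hit rate is 25/25 = 1, so apply the 1/(2N) correction: H → 1 − 1/(2·25) = 0.98000.
z(H) = z(0.98000) = 2.054
z(FA) = z(0.08000) = -1.405
d' = 2.054 − (-1.405) = 3.459

d′ = 3.46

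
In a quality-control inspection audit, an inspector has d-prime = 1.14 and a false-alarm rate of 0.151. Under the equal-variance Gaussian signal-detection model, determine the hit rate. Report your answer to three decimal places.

z(false-alarm rate) = z(0.151) = -1.0322
z(H) = z(FA) + d' = -1.0322 + 1.14 = 0.1078
hit rate = Φ(0.1078) = 0.5429

hit rate = 0.543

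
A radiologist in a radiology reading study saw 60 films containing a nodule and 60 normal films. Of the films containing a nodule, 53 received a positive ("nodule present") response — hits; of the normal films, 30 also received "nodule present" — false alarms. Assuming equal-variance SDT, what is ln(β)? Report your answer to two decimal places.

H = 53/60 = 0.8833
FA = 30/60 = 0.5000
Φ⁻¹(H) = Φ⁻¹(0.8833) = 1.192
Φ⁻¹(FA) = Φ⁻¹(0.5000) = 0.000
ln β = −½·[z(H)² − z(FA)²] = −0.5 × (1.421 − 0.000) = -0.7105

ln β = -0.71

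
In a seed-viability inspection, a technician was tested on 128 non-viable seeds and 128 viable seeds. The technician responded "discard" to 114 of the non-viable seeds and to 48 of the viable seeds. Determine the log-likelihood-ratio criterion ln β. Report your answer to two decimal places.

ln β = -0.71

H = 114/128 = 0.8906
FA = 48/128 = 0.3750
z(0.8906) = 1.230, z(0.3750) = -0.319
ln β = −½·[z(H)² − z(FA)²] = −0.5 × (1.513 − 0.102) = -0.7055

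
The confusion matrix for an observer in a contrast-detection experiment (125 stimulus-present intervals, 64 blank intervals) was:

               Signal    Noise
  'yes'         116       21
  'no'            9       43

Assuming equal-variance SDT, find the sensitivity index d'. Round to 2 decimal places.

d' = 1.91

H = 116/125 = 0.9280
FA = 21/64 = 0.3281
Φ⁻¹(0.9280) = 1.4611, Φ⁻¹(0.3281) = -0.4452
d' = z(H) − z(FA) = 1.4611 − (-0.4452) = 1.9063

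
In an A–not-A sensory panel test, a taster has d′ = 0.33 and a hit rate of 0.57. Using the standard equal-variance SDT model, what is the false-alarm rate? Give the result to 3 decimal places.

z(hit rate) = z(0.57) = 0.1764
z(FA) = z(H) − d' = 0.1764 − 0.33 = -0.1536
false-alarm rate = Φ(-0.1536) = 0.4390

false-alarm rate = 0.439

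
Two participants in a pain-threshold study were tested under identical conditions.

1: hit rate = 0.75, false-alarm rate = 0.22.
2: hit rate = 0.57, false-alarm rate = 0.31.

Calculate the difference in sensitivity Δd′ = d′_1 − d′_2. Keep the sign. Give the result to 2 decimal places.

1: z(0.75) = 0.674, z(0.22) = -0.772, d' = 1.446
2: z(0.57) = 0.176, z(0.31) = -0.496, d' = 0.672
Δd' = d'_1 − d'_2 = 1.446 − 0.672 = 0.774
1 has the higher sensitivity.

Δd′ = 0.77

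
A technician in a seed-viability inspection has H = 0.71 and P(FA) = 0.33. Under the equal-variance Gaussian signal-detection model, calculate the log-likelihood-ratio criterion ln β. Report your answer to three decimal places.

ln β = -0.056

Φ⁻¹(H) = Φ⁻¹(0.71) = 0.5534
Φ⁻¹(FA) = Φ⁻¹(0.33) = -0.4399
ln β = −½·[z(H)² − z(FA)²] = −0.5 × (0.3063 − 0.1935) = -0.0564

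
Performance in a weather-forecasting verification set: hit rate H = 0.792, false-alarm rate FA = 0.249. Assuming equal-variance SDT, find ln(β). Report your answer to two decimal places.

ln β = -0.10

Φ⁻¹(0.792) = 0.813, Φ⁻¹(0.249) = -0.678
ln β = −½·[z(H)² − z(FA)²] = −0.5 × (0.661 − 0.460) = -0.1005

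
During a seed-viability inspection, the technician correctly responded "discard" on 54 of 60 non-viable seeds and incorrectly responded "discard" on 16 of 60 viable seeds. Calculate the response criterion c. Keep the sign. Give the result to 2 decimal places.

c = -0.33

H = 54/60 = 0.9000
FA = 16/60 = 0.2667
z(H) = z(0.9000) = 1.2816
z(FA) = z(0.2667) = -0.6228
c = −½·[z(H) + z(FA)] = −0.5 × (1.2816 + (-0.6228)) = -0.3294
c < 0: the technician has a liberal response bias.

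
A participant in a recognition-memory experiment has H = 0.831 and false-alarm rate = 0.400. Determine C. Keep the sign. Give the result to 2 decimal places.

C = -0.35

Φ⁻¹(0.831) = 0.958, Φ⁻¹(0.400) = -0.253
c = −½·[z(H) + z(FA)] = −0.5 × (0.958 + (-0.253)) = -0.3525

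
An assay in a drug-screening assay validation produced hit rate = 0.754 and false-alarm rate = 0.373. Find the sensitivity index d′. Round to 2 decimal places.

z(H) = z(0.754) = 0.687
z(FA) = z(0.373) = -0.324
d' = z(H) − z(FA) = 0.687 − (-0.324) = 1.011

d′ = 1.01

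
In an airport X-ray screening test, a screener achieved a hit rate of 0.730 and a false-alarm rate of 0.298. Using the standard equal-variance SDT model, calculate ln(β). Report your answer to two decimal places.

ln β = -0.05

z(0.730) = 0.613, z(0.298) = -0.530
ln β = −½·[z(H)² − z(FA)²] = −0.5 × (0.376 − 0.281) = -0.0475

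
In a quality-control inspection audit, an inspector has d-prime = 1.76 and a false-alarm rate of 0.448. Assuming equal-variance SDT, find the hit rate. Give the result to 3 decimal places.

z(false-alarm rate) = z(0.448) = -0.1307
z(H) = z(FA) + d' = -0.1307 + 1.76 = 1.6293
hit rate = Φ(1.6293) = 0.9484

hit rate = 0.948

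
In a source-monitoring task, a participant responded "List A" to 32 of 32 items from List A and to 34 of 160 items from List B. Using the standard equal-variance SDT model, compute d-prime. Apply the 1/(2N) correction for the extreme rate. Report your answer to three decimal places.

d-prime = 2.952

The hit rate is 32/32 = 1, so apply the 1/(2N) correction: H → 1 − 1/(2·32) = 0.98438.
z(H) = z(0.98438) = 2.1540
z(FA) = z(0.21250) = -0.7978
d' = 2.1540 − (-0.7978) = 2.9518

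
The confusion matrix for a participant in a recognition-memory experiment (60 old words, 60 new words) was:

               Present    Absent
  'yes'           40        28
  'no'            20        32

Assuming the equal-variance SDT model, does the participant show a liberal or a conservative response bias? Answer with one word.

liberal

z(H) = 0.431, z(FA) = -0.084
c = −½·(z(H) + z(FA)) = -0.1735
c < 0 → liberal criterion (biased toward responding “yes”).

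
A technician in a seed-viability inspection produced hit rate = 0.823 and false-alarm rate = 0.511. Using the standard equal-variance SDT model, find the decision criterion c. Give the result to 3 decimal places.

z(0.823) = 0.9269, z(0.511) = 0.0276
c = −½·[z(H) + z(FA)] = −0.5 × (0.9269 + 0.0276) = -0.47725
c < 0: the technician has a liberal response bias.

c = -0.477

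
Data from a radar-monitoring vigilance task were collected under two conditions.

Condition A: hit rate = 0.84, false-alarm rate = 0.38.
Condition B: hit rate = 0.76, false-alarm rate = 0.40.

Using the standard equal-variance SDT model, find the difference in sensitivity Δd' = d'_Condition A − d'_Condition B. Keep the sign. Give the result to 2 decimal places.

Δd' = 0.34

Condition A: z(0.84) = 0.994, z(0.38) = -0.305, d' = 1.299
Condition B: z(0.76) = 0.706, z(0.40) = -0.253, d' = 0.959
Δd' = d'_Condition A − d'_Condition B = 1.299 − 0.959 = 0.340
Condition A has the higher sensitivity.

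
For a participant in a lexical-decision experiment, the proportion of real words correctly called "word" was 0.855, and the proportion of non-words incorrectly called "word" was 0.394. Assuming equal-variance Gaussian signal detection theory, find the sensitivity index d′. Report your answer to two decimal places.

Φ⁻¹(H) = Φ⁻¹(0.855) = 1.058
Φ⁻¹(FA) = Φ⁻¹(0.394) = -0.269
d' = z(H) − z(FA) = 1.058 − (-0.269) = 1.327

d′ = 1.33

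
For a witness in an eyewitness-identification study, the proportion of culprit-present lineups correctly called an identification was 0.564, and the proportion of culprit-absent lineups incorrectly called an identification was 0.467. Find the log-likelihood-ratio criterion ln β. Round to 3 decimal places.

z(H) = z(0.564) = 0.1611
z(FA) = z(0.467) = -0.0828
ln β = −½·[z(H)² − z(FA)²] = −0.5 × (0.0260 − 0.0069) = -0.00955

ln β = -0.010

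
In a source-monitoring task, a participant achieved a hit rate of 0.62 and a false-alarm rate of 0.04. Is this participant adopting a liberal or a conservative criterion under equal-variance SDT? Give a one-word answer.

conservative

z(H) = 0.305, z(FA) = -1.751
c = −½·(z(H) + z(FA)) = 0.723
c > 0 → conservative criterion (biased toward responding “no”).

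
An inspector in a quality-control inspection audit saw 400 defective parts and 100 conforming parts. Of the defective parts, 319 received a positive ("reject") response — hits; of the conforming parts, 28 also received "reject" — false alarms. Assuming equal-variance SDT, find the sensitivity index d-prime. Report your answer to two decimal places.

H = 319/400 = 0.7975
FA = 28/100 = 0.2800
Φ⁻¹(H) = Φ⁻¹(0.7975) = 0.833
Φ⁻¹(FA) = Φ⁻¹(0.2800) = -0.583
d' = z(H) − z(FA) = 0.833 − (-0.583) = 1.416

d-prime = 1.42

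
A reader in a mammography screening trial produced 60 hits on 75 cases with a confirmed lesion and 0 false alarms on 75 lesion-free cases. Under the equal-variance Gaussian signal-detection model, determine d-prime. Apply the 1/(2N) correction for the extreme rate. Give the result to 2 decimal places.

The false-alarm rate is 0/75 = 0, so apply the 1/(2N) correction: FA → 1/(2·75) = 0.00667.
z(H) = z(0.80000) = 0.842
z(FA) = z(0.00667) = -2.475
d' = 0.842 − (-2.475) = 3.317

d-prime = 3.32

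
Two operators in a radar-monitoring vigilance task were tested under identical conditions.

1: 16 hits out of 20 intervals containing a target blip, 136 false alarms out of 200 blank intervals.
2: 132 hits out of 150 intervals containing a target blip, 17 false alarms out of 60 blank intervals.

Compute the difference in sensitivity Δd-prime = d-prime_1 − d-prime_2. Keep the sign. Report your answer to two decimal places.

1: z(0.8000) = 0.842, z(0.6800) = 0.468, d' = 0.374
2: z(0.8800) = 1.175, z(0.2833) = -0.573, d' = 1.748
Δd' = d'_1 − d'_2 = 0.374 − 1.748 = -1.374
2 has the higher sensitivity.

Δd-prime = -1.37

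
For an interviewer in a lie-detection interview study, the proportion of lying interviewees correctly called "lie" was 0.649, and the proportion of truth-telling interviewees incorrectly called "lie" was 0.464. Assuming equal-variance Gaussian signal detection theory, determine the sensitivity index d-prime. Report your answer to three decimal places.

z(H) = z(0.649) = 0.3826
z(FA) = z(0.464) = -0.0904
d' = z(H) − z(FA) = 0.3826 − (-0.0904) = 0.4730

d-prime = 0.473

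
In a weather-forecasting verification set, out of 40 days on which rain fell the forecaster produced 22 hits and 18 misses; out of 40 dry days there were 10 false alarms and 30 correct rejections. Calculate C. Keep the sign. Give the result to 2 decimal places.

H = 22/40 = 0.5500
FA = 10/40 = 0.2500
z(0.5500) = 0.1257, z(0.2500) = -0.6745
c = −½·[z(H) + z(FA)] = −0.5 × (0.1257 + (-0.6745)) = 0.2744
c > 0: the forecaster has a conservative response bias.

C = 0.27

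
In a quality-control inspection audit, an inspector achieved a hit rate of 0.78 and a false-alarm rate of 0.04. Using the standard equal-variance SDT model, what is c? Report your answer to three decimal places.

Φ⁻¹(H) = 0.7722
Φ⁻¹(FA) = -1.7507
c = −½·[z(H) + z(FA)] = −0.5 × (0.7722 + (-1.7507)) = 0.48925
c > 0: the inspector has a conservative response bias.

c = 0.489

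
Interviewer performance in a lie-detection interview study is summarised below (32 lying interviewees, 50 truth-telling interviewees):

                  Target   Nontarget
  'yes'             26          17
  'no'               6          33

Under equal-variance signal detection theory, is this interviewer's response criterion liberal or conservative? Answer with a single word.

z(H) = 0.887, z(FA) = -0.412
c = −½·(z(H) + z(FA)) = -0.2375
c < 0 → liberal criterion (biased toward responding “yes”).

liberal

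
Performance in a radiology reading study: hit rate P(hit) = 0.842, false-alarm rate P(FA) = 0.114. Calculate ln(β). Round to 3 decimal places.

ln β = 0.224

z(H) = 1.0027
z(FA) = -1.2055
ln β = −½·[z(H)² − z(FA)²] = −0.5 × (1.0054 − 1.4532) = 0.2239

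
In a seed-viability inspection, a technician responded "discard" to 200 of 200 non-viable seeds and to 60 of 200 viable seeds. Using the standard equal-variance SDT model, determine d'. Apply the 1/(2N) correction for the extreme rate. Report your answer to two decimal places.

The hit rate is 200/200 = 1, so apply the 1/(2N) correction: H → 1 − 1/(2·200) = 0.99750.
z(H) = z(0.99750) = 2.807
z(FA) = z(0.30000) = -0.524
d' = 2.807 − (-0.524) = 3.331

d' = 3.33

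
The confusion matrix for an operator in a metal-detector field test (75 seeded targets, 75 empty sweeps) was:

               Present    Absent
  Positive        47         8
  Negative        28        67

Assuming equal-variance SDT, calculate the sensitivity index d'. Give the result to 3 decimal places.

H = 47/75 = 0.6267
FA = 8/75 = 0.1067
z(H) = z(0.6267) = 0.3231
z(FA) = z(0.1067) = -1.2443
d' = z(H) − z(FA) = 0.3231 − (-1.2443) = 1.5674

d' = 1.567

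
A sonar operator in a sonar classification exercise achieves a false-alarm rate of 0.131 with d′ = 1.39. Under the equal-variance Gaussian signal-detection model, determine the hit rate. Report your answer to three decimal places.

hit rate = 0.606

z(false-alarm rate) = z(0.131) = -1.1217
z(H) = z(FA) + d' = -1.1217 + 1.39 = 0.2683
hit rate = Φ(0.2683) = 0.6058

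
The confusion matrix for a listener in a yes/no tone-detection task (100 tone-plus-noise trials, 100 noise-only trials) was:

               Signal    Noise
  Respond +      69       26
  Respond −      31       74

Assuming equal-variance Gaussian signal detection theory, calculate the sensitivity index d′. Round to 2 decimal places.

H = 69/100 = 0.6900
FA = 26/100 = 0.2600
z(H) = z(0.6900) = 0.4959
z(FA) = z(0.2600) = -0.6433
d' = z(H) − z(FA) = 0.4959 − (-0.6433) = 1.1392

d′ = 1.14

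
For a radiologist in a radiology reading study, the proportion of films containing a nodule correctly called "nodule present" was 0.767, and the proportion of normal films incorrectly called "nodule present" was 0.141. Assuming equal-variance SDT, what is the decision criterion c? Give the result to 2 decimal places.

z(0.767) = 0.729, z(0.141) = -1.076
c = −½·[z(H) + z(FA)] = −0.5 × (0.729 + (-1.076)) = 0.1735
c > 0: the radiologist has a conservative response bias.

c = 0.17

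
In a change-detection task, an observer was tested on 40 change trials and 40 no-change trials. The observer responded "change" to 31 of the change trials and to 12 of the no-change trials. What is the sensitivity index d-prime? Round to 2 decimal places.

H = 31/40 = 0.7750
FA = 12/40 = 0.3000
Φ⁻¹(H) = 0.755
Φ⁻¹(FA) = -0.524
d' = z(H) − z(FA) = 0.755 − (-0.524) = 1.279

d-prime = 1.28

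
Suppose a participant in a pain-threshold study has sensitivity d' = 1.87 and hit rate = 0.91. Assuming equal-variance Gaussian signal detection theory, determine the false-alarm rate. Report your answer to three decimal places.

z(hit rate) = z(0.91) = 1.3408
z(FA) = z(H) − d' = 1.3408 − 1.87 = -0.5292
false-alarm rate = Φ(-0.5292) = 0.2983

false-alarm rate = 0.298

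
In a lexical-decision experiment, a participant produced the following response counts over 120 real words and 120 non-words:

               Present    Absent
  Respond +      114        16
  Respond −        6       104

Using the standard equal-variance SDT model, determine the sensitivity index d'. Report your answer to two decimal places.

d' = 2.76

H = 114/120 = 0.9500
FA = 16/120 = 0.1333
Φ⁻¹(H) = 1.6449
Φ⁻¹(FA) = -1.1109
d' = z(H) − z(FA) = 1.6449 − (-1.1109) = 2.7558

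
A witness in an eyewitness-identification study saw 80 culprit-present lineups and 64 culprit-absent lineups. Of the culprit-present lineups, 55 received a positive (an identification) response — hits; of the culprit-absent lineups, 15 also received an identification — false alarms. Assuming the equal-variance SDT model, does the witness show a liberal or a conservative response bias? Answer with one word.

conservative

z(H) = 0.489, z(FA) = -0.725
c = −½·(z(H) + z(FA)) = 0.118
c > 0 → conservative criterion (biased toward responding “no”).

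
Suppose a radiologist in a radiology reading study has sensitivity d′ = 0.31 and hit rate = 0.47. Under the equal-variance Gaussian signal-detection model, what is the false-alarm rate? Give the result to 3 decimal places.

z(hit rate) = z(0.47) = -0.0753
z(FA) = z(H) − d' = -0.0753 − 0.31 = -0.3853
false-alarm rate = Φ(-0.3853) = 0.3500

false-alarm rate = 0.350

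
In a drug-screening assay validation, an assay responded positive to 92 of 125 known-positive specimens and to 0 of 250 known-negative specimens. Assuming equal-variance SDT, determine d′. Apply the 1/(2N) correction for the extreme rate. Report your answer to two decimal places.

The false-alarm rate is 0/250 = 0, so apply the 1/(2N) correction: FA → 1/(2·250) = 0.00200.
z(H) = z(0.73600) = 0.631
z(FA) = z(0.00200) = -2.878
d' = 0.631 − (-2.878) = 3.509

d′ = 3.51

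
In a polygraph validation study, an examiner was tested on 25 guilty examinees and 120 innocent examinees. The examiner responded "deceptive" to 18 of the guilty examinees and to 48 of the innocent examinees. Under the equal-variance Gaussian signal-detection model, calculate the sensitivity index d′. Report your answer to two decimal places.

H = 18/25 = 0.7200
FA = 48/120 = 0.4000
z(H) = 0.583
z(FA) = -0.253
d' = z(H) − z(FA) = 0.583 − (-0.253) = 0.836

d′ = 0.84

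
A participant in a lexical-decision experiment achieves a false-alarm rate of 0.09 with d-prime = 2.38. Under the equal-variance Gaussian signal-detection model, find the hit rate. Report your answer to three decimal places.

z(false-alarm rate) = z(0.09) = -1.3408
z(H) = z(FA) + d' = -1.3408 + 2.38 = 1.0392
hit rate = Φ(1.0392) = 0.8506

hit rate = 0.851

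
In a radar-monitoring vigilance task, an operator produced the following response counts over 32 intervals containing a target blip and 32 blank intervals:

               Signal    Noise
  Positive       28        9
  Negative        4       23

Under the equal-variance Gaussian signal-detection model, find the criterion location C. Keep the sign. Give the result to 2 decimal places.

H = 28/32 = 0.8750
FA = 9/32 = 0.2812
z(H) = z(0.8750) = 1.1503
z(FA) = z(0.2812) = -0.5793
c = −½·[z(H) + z(FA)] = −0.5 × (1.1503 + (-0.5793)) = -0.2855

C = -0.29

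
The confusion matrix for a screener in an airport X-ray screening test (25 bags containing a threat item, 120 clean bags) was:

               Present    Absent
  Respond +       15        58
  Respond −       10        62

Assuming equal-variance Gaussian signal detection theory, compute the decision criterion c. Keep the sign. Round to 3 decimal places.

c = -0.106

H = 15/25 = 0.6000
FA = 58/120 = 0.4833
z(0.6000) = 0.2533, z(0.4833) = -0.0419
c = −½·[z(H) + z(FA)] = −0.5 × (0.2533 + (-0.0419)) = -0.1057
c < 0: the screener has a liberal response bias.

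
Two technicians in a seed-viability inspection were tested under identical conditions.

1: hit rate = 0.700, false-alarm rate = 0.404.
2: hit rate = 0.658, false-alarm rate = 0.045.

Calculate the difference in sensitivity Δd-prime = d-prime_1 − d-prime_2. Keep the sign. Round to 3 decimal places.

1: z(0.700) = 0.5244, z(0.404) = -0.2430, d' = 0.7674
2: z(0.658) = 0.4070, z(0.045) = -1.6954, d' = 2.1024
Δd' = d'_1 − d'_2 = 0.7674 − 2.1024 = -1.3350
2 has the higher sensitivity.

Δd-prime = -1.335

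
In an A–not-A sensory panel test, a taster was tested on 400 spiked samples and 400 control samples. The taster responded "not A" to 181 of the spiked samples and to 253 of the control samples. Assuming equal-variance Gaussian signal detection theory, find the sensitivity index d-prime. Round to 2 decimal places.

H = 181/400 = 0.4525
FA = 253/400 = 0.6325
z(H) = -0.1193
z(FA) = 0.3385
d' = z(H) − z(FA) = -0.1193 − 0.3385 = -0.4578

d-prime = -0.46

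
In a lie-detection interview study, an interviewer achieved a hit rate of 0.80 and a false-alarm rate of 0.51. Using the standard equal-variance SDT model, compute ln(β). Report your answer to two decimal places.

ln β = -0.35

Φ⁻¹(H) = Φ⁻¹(0.80) = 0.842
Φ⁻¹(FA) = Φ⁻¹(0.51) = 0.025
ln β = −½·[z(H)² − z(FA)²] = −0.5 × (0.709 − 0.001) = -0.354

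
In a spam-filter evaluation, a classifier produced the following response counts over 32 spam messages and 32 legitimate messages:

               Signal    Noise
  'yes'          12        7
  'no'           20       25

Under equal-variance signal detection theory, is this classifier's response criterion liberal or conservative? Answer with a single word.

conservative

z(H) = -0.319, z(FA) = -0.776
c = −½·(z(H) + z(FA)) = 0.5475
c > 0 → conservative criterion (biased toward responding “no”).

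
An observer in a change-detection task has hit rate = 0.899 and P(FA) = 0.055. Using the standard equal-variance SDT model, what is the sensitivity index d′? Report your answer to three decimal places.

d′ = 2.874

Φ⁻¹(H) = 1.2759
Φ⁻¹(FA) = -1.5982
d' = z(H) − z(FA) = 1.2759 − (-1.5982) = 2.8741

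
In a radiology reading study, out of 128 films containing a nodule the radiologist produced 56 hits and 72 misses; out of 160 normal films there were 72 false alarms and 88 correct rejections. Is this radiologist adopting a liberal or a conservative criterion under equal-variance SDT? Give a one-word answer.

conservative

z(H) = -0.157, z(FA) = -0.126
c = −½·(z(H) + z(FA)) = 0.1415
c > 0 → conservative criterion (biased toward responding “no”).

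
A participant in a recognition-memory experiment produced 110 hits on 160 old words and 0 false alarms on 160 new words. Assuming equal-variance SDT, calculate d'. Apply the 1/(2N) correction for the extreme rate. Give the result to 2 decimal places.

d' = 3.22

The false-alarm rate is 0/160 = 0, so apply the 1/(2N) correction: FA → 1/(2·160) = 0.00313.
z(H) = z(0.68750) = 0.489
z(FA) = z(0.00313) = -2.734
d' = 0.489 − (-2.734) = 3.223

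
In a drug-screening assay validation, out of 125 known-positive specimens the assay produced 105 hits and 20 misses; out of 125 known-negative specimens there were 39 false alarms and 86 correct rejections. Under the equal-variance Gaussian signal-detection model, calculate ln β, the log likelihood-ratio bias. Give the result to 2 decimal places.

H = 105/125 = 0.8400
FA = 39/125 = 0.3120
z(H) = 0.994
z(FA) = -0.490
ln β = −½·[z(H)² − z(FA)²] = −0.5 × (0.988 − 0.240) = -0.374

ln β = -0.37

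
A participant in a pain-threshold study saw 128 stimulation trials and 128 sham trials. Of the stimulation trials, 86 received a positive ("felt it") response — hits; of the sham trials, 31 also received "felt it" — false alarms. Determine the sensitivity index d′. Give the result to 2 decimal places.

H = 86/128 = 0.6719
FA = 31/128 = 0.2422
z(H) = 0.4452
z(FA) = -0.6992
d' = z(H) − z(FA) = 0.4452 − (-0.6992) = 1.1444

d′ = 1.14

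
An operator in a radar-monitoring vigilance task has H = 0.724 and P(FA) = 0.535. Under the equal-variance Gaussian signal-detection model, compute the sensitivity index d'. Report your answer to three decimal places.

Φ⁻¹(0.724) = 0.5948, Φ⁻¹(0.535) = 0.0878
d' = z(H) − z(FA) = 0.5948 − 0.0878 = 0.5070

d' = 0.507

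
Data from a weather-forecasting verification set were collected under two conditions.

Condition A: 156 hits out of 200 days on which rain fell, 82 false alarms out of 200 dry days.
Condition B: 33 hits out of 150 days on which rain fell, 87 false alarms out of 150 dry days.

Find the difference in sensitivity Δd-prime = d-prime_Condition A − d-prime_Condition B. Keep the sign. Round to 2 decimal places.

Condition A: z(0.7800) = 0.772, z(0.4100) = -0.228, d' = 1.000
Condition B: z(0.2200) = -0.772, z(0.5800) = 0.202, d' = -0.974
Δd' = d'_Condition A − d'_Condition B = 1.000 − (-0.974) = 1.974
Condition A has the higher sensitivity.

Δd-prime = 1.97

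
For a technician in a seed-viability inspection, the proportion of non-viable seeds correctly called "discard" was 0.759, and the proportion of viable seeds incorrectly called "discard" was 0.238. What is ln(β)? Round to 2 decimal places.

ln β = 0.01

Φ⁻¹(H) = Φ⁻¹(0.759) = 0.703
Φ⁻¹(FA) = Φ⁻¹(0.238) = -0.713
ln β = −½·[z(H)² − z(FA)²] = −0.5 × (0.494 − 0.508) = 0.007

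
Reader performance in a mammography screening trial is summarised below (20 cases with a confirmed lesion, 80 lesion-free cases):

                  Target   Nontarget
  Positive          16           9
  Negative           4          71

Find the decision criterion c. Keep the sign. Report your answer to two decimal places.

H = 16/20 = 0.8000
FA = 9/80 = 0.1125
z(0.8000) = 0.8416, z(0.1125) = -1.2133
c = −½·[z(H) + z(FA)] = −0.5 × (0.8416 + (-1.2133)) = 0.18585
c > 0: the reader has a conservative response bias.

c = 0.19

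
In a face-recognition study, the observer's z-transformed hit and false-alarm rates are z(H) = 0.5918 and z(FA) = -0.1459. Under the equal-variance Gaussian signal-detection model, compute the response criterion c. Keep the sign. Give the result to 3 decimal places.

c = −½·[z(H) + z(FA)] = −½·(0.5918 + (-0.1459)) = -0.22295

c = -0.223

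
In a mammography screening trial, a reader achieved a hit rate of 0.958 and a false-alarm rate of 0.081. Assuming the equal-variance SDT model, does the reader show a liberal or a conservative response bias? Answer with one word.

z(H) = 1.728, z(FA) = -1.398
c = −½·(z(H) + z(FA)) = -0.165
c < 0 → liberal criterion (biased toward responding “yes”).

liberal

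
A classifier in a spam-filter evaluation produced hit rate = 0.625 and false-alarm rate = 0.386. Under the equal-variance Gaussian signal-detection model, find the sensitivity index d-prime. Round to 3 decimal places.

z(0.625) = 0.3186, z(0.386) = -0.2898
d' = z(H) − z(FA) = 0.3186 − (-0.2898) = 0.6084

d-prime = 0.608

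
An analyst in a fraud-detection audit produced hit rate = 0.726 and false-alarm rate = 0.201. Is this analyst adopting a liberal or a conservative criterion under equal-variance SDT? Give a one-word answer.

conservative

z(H) = 0.601, z(FA) = -0.838
c = −½·(z(H) + z(FA)) = 0.1185
c > 0 → conservative criterion (biased toward responding “no”).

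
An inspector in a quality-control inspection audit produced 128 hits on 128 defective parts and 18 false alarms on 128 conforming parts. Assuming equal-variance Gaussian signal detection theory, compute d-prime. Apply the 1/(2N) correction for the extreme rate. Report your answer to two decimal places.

The hit rate is 128/128 = 1, so apply the 1/(2N) correction: H → 1 − 1/(2·128) = 0.99609.
z(H) = z(0.99609) = 2.660
z(FA) = z(0.14062) = -1.078
d' = 2.660 − (-1.078) = 3.738

d-prime = 3.74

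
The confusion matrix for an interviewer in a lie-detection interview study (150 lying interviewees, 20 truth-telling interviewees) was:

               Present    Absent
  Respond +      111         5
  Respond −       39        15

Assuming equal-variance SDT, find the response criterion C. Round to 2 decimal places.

H = 111/150 = 0.7400
FA = 5/20 = 0.2500
z(H) = z(0.7400) = 0.643
z(FA) = z(0.2500) = -0.674
c = −½·[z(H) + z(FA)] = −0.5 × (0.643 + (-0.674)) = 0.0155
c > 0: the interviewer has a conservative response bias.

C = 0.02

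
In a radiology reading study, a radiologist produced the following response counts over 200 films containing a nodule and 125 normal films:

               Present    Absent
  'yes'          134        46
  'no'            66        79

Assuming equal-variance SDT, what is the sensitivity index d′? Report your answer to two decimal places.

d′ = 0.78

H = 134/200 = 0.6700
FA = 46/125 = 0.3680
z(0.6700) = 0.4399, z(0.3680) = -0.3372
d' = z(H) − z(FA) = 0.4399 − (-0.3372) = 0.7771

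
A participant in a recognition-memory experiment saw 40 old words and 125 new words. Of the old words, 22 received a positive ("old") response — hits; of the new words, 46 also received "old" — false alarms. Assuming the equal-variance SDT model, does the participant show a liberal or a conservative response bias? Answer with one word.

z(H) = 0.126, z(FA) = -0.337
c = −½·(z(H) + z(FA)) = 0.1055
c > 0 → conservative criterion (biased toward responding “no”).

conservative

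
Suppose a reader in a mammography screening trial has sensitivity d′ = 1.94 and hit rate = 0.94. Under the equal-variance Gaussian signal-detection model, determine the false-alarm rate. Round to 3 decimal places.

z(hit rate) = z(0.94) = 1.5548
z(FA) = z(H) − d' = 1.5548 − 1.94 = -0.3852
false-alarm rate = Φ(-0.3852) = 0.3500

false-alarm rate = 0.350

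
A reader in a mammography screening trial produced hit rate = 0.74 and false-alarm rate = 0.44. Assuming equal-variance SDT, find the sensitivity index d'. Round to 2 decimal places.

d' = 0.79

z(H) = z(0.74) = 0.643
z(FA) = z(0.44) = -0.151
d' = z(H) − z(FA) = 0.643 − (-0.151) = 0.794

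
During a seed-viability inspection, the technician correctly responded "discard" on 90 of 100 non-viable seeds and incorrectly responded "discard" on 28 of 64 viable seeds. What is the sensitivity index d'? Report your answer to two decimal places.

d' = 1.44

H = 90/100 = 0.9000
FA = 28/64 = 0.4375
z(0.9000) = 1.282, z(0.4375) = -0.157
d' = z(H) − z(FA) = 1.282 − (-0.157) = 1.439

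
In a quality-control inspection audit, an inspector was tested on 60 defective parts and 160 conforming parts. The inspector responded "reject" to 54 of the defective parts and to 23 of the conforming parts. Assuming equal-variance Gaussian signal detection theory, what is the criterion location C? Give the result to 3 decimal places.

H = 54/60 = 0.9000
FA = 23/160 = 0.1437
z(H) = 1.2816
z(FA) = -1.0638
c = −½·[z(H) + z(FA)] = −0.5 × (1.2816 + (-1.0638)) = -0.1089

C = -0.109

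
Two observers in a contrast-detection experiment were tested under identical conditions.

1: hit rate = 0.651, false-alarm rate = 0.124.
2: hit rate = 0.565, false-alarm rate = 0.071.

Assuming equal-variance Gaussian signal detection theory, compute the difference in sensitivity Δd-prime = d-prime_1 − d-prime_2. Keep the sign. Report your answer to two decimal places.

Δd-prime = -0.09

1: z(0.651) = 0.388, z(0.124) = -1.155, d' = 1.543
2: z(0.565) = 0.164, z(0.071) = -1.468, d' = 1.632
Δd' = d'_1 − d'_2 = 1.543 − 1.632 = -0.089
2 has the higher sensitivity.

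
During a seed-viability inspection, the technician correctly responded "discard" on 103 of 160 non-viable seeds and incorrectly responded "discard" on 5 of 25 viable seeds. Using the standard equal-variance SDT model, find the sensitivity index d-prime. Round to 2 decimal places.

H = 103/160 = 0.6438
FA = 5/25 = 0.2000
z(H) = z(0.6438) = 0.3686
z(FA) = z(0.2000) = -0.8416
d' = z(H) − z(FA) = 0.3686 − (-0.8416) = 1.2102

d-prime = 1.21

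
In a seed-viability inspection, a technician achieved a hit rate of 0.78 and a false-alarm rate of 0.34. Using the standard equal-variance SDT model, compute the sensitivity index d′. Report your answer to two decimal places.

Φ⁻¹(H) = Φ⁻¹(0.78) = 0.7722
Φ⁻¹(FA) = Φ⁻¹(0.34) = -0.4125
d' = z(H) − z(FA) = 0.7722 − (-0.4125) = 1.1847

d′ = 1.18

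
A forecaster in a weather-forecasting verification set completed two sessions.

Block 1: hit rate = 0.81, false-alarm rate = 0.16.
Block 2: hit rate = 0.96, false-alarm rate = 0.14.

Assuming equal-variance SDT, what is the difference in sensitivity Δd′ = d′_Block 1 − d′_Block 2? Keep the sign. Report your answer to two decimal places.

Block 1: z(0.81) = 0.878, z(0.16) = -0.994, d' = 1.872
Block 2: z(0.96) = 1.751, z(0.14) = -1.080, d' = 2.831
Δd' = d'_Block 1 − d'_Block 2 = 1.872 − 2.831 = -0.959
Block 2 has the higher sensitivity.

Δd′ = -0.96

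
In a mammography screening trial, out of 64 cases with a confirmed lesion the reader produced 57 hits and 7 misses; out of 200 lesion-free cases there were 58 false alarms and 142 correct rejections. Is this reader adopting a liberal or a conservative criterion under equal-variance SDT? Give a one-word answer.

liberal

z(H) = 1.230, z(FA) = -0.553
c = −½·(z(H) + z(FA)) = -0.3385
c < 0 → liberal criterion (biased toward responding “yes”).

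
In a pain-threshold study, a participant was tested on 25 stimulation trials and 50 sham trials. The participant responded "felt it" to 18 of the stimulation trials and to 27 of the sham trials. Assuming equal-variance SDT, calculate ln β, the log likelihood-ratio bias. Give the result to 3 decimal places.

ln β = -0.165

H = 18/25 = 0.7200
FA = 27/50 = 0.5400
z(H) = 0.5828
z(FA) = 0.1004
ln β = −½·[z(H)² − z(FA)²] = −0.5 × (0.3397 − 0.0101) = -0.1648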